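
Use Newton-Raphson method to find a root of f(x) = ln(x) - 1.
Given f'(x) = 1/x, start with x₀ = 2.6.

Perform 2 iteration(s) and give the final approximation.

f(x) = ln(x) - 1
f'(x) = 1/x
x₀ = 2.6

Newton-Raphson formula: x_{n+1} = x_n - f(x_n)/f'(x_n)

Iteration 1:
  f(2.600000) = -0.044489
  f'(2.600000) = 0.384615
  x_1 = 2.600000 - (-0.044489)/0.384615 = 2.715670
Iteration 2:
  f(2.715670) = -0.000961
  f'(2.715670) = 0.368233
  x_2 = 2.715670 - (-0.000961)/0.368233 = 2.718281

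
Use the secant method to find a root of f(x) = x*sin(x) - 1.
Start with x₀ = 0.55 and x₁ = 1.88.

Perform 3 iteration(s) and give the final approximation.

f(x) = x*sin(x) - 1
x₀ = 0.55, x₁ = 1.88

Secant formula: x_{n+1} = x_n - f(x_n)(x_n - x_{n-1})/(f(x_n) - f(x_{n-1}))

Iteration 1:
  f(0.550000) = -0.712522
  f(1.880000) = 0.790843
  x_2 = 1.880000 - 0.790843×(1.880000 - 0.550000)/(0.790843 - (-0.712522))
       = 1.180355
Iteration 2:
  f(1.880000) = 0.790843
  f(1.180355) = 0.091523
  x_3 = 1.180355 - 0.091523×(1.180355 - 1.880000)/(0.091523 - 0.790843)
       = 1.088790
Iteration 3:
  f(1.180355) = 0.091523
  f(1.088790) = -0.035260
  x_4 = 1.088790 - (-0.035260)×(1.088790 - 1.180355)/(-0.035260 - 0.091523)
       = 1.114255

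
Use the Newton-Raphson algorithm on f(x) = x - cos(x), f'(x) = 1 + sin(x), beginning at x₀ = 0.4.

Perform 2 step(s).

f(x) = x - cos(x)
f'(x) = 1 + sin(x)
x₀ = 0.4

Newton-Raphson formula: x_{n+1} = x_n - f(x_n)/f'(x_n)

Iteration 1:
  f(0.400000) = -0.521061
  f'(0.400000) = 1.389418
  x_1 = 0.400000 - (-0.521061)/1.389418 = 0.775021
Iteration 2:
  f(0.775021) = 0.060615
  f'(0.775021) = 1.699731
  x_2 = 0.775021 - 0.060615/1.699731 = 0.739360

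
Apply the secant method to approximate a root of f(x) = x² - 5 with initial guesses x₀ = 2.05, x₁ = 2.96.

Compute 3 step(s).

f(x) = x² - 5
x₀ = 2.05, x₁ = 2.96

Secant formula: x_{n+1} = x_n - f(x_n)(x_n - x_{n-1})/(f(x_n) - f(x_{n-1}))

Iteration 1:
  f(2.050000) = -0.797500
  f(2.960000) = 3.761600
  x_2 = 2.960000 - 3.761600×(2.960000 - 2.050000)/(3.761600 - (-0.797500))
       = 2.209182
Iteration 2:
  f(2.960000) = 3.761600
  f(2.209182) = -0.119516
  x_3 = 2.209182 - (-0.119516)×(2.209182 - 2.960000)/(-0.119516 - 3.761600)
       = 2.232303
Iteration 3:
  f(2.209182) = -0.119516
  f(2.232303) = -0.016825
  x_4 = 2.232303 - (-0.016825)×(2.232303 - 2.209182)/(-0.016825 - (-0.119516))
       = 2.236091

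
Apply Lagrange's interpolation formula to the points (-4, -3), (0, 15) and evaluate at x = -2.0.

Lagrange interpolation formula:
P(x) = Σ yᵢ × Lᵢ(x)
where Lᵢ(x) = Π_{j≠i} (x - xⱼ)/(xᵢ - xⱼ)

L_0(-2.0) = (-2.0 - 0)/(-4 - 0) = 0.500000
L_1(-2.0) = (-2.0 - (-4))/(0 - (-4)) = 0.500000

P(-2.0) = (-3)×L_0(-2.0) + 15×L_1(-2.0)
P(-2.0) = 6.000000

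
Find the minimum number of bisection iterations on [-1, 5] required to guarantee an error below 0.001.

We need (b-a)/2^n ≤ 0.001
(5 - (-1))/2^n ≤ 0.001
6/2^n ≤ 0.001
2^n ≥ 6000
n ≥ log₂(6000) = 12.55
n ≥ 13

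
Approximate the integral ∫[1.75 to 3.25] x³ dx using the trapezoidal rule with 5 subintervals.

f(x) = x³
a = 1.75, b = 3.25, n = 5
h = (b - a)/n = 0.300000

Trapezoidal rule: (h/2)[f(x₀) + 2f(x₁) + 2f(x₂) + ... + f(xₙ)]

x_0 = 1.7500, f(x_0) = 5.359375, coefficient = 1
x_1 = 2.0500, f(x_1) = 8.615125, coefficient = 2
x_2 = 2.3500, f(x_2) = 12.977875, coefficient = 2
x_3 = 2.6500, f(x_3) = 18.609625, coefficient = 2
x_4 = 2.9500, f(x_4) = 25.672375, coefficient = 2
x_5 = 3.2500, f(x_5) = 34.328125, coefficient = 1

I ≈ (0.300000/2) × 171.437500 = 25.715625
Exact value: 25.546875
Error: 0.168750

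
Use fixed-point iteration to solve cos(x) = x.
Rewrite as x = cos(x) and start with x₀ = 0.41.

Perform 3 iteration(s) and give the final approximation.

Equation: cos(x) = x
Fixed-point form: x = cos(x)
x₀ = 0.41

x_1 = g(0.410000) = 0.917121
x_2 = g(0.917121) = 0.608108
x_3 = g(0.608108) = 0.820730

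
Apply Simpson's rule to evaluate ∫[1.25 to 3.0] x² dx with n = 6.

f(x) = x²
a = 1.25, b = 3.0, n = 6
h = (b - a)/n = 0.291667

Simpson's rule: (h/3)[f(x₀) + 4f(x₁) + 2f(x₂) + ... + f(xₙ)]

x_0 = 1.2500, f(x_0) = 1.562500, coefficient = 1
x_1 = 1.5417, f(x_1) = 2.376736, coefficient = 4
x_2 = 1.8333, f(x_2) = 3.361111, coefficient = 2
x_3 = 2.1250, f(x_3) = 4.515625, coefficient = 4
x_4 = 2.4167, f(x_4) = 5.840278, coefficient = 2
x_5 = 2.7083, f(x_5) = 7.335069, coefficient = 4
x_6 = 3.0000, f(x_6) = 9.000000, coefficient = 1

I ≈ (0.291667/3) × 85.875000 = 8.348958
Exact value: 8.348958
Error: 0.000000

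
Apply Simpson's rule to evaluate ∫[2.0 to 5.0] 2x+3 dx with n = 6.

f(x) = 2x+3
a = 2.0, b = 5.0, n = 6
h = (b - a)/n = 0.500000

Simpson's rule: (h/3)[f(x₀) + 4f(x₁) + 2f(x₂) + ... + f(xₙ)]

x_0 = 2.0000, f(x_0) = 7.000000, coefficient = 1
x_1 = 2.5000, f(x_1) = 8.000000, coefficient = 4
x_2 = 3.0000, f(x_2) = 9.000000, coefficient = 2
x_3 = 3.5000, f(x_3) = 10.000000, coefficient = 4
x_4 = 4.0000, f(x_4) = 11.000000, coefficient = 2
x_5 = 4.5000, f(x_5) = 12.000000, coefficient = 4
x_6 = 5.0000, f(x_6) = 13.000000, coefficient = 1

I ≈ (0.500000/3) × 180.000000 = 30.000000
Exact value: 30.000000
Error: 0.000000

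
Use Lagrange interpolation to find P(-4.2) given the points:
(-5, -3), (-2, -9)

Lagrange interpolation formula:
P(x) = Σ yᵢ × Lᵢ(x)
where Lᵢ(x) = Π_{j≠i} (x - xⱼ)/(xᵢ - xⱼ)

L_0(-4.2) = (-4.2 - (-2))/(-5 - (-2)) = 0.733333
L_1(-4.2) = (-4.2 - (-5))/(-2 - (-5)) = 0.266667

P(-4.2) = (-3)×L_0(-4.2) + (-9)×L_1(-4.2)
P(-4.2) = -4.600000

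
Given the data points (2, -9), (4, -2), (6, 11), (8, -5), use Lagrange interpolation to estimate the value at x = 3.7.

Lagrange interpolation formula:
P(x) = Σ yᵢ × Lᵢ(x)
where Lᵢ(x) = Π_{j≠i} (x - xⱼ)/(xᵢ - xⱼ)

L_0(3.7) = (3.7 - 4)/(2 - 4) × (3.7 - 6)/(2 - 6) × (3.7 - 8)/(2 - 8) = 0.061812
L_1(3.7) = (3.7 - 2)/(4 - 2) × (3.7 - 6)/(4 - 6) × (3.7 - 8)/(4 - 8) = 1.050812
L_2(3.7) = (3.7 - 2)/(6 - 2) × (3.7 - 4)/(6 - 4) × (3.7 - 8)/(6 - 8) = -0.137062
L_3(3.7) = (3.7 - 2)/(8 - 2) × (3.7 - 4)/(8 - 4) × (3.7 - 6)/(8 - 6) = 0.024437

P(3.7) = (-9)×L_0(3.7) + (-2)×L_1(3.7) + 11×L_2(3.7) + (-5)×L_3(3.7)
P(3.7) = -4.287812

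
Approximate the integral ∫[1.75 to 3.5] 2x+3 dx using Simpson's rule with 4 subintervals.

f(x) = 2x+3
a = 1.75, b = 3.5, n = 4
h = (b - a)/n = 0.437500

Simpson's rule: (h/3)[f(x₀) + 4f(x₁) + 2f(x₂) + ... + f(xₙ)]

x_0 = 1.7500, f(x_0) = 6.500000, coefficient = 1
x_1 = 2.1875, f(x_1) = 7.375000, coefficient = 4
x_2 = 2.6250, f(x_2) = 8.250000, coefficient = 2
x_3 = 3.0625, f(x_3) = 9.125000, coefficient = 4
x_4 = 3.5000, f(x_4) = 10.000000, coefficient = 1

I ≈ (0.437500/3) × 99.000000 = 14.437500
Exact value: 14.437500
Error: 0.000000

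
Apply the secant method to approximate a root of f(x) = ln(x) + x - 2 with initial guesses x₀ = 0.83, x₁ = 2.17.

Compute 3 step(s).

f(x) = ln(x) + x - 2
x₀ = 0.83, x₁ = 2.17

Secant formula: x_{n+1} = x_n - f(x_n)(x_n - x_{n-1})/(f(x_n) - f(x_{n-1}))

Iteration 1:
  f(0.830000) = -1.356330
  f(2.170000) = 0.944727
  x_2 = 2.170000 - 0.944727×(2.170000 - 0.830000)/(0.944727 - (-1.356330))
       = 1.619847
Iteration 2:
  f(2.170000) = 0.944727
  f(1.619847) = 0.102178
  x_3 = 1.619847 - 0.102178×(1.619847 - 2.170000)/(0.102178 - 0.944727)
       = 1.553128
Iteration 3:
  f(1.619847) = 0.102178
  f(1.553128) = -0.006601
  x_4 = 1.553128 - (-0.006601)×(1.553128 - 1.619847)/(-0.006601 - 0.102178)
       = 1.557177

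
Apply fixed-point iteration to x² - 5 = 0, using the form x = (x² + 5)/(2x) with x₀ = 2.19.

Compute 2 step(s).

Equation: x² - 5 = 0
Fixed-point form: x = (x² + 5)/(2x)
x₀ = 2.19

x_1 = g(2.190000) = 2.236553
x_2 = g(2.236553) = 2.236068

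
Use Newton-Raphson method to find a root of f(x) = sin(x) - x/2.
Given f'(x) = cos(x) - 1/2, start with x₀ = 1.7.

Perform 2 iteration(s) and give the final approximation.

f(x) = sin(x) - x/2
f'(x) = cos(x) - 1/2
x₀ = 1.7

Newton-Raphson formula: x_{n+1} = x_n - f(x_n)/f'(x_n)

Iteration 1:
  f(1.700000) = 0.141665
  f'(1.700000) = -0.628844
  x_1 = 1.700000 - 0.141665/(-0.628844) = 1.925278
Iteration 2:
  f(1.925278) = -0.024812
  f'(1.925278) = -0.847104
  x_2 = 1.925278 - (-0.024812)/(-0.847104) = 1.895987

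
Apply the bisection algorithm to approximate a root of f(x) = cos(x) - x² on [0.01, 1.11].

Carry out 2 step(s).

f(x) = cos(x) - x²
Initial interval: [0.01, 1.11]

Iteration 1:
  c_1 = (0.010000 + 1.110000)/2 = 0.560000
  f(c_1) = f(0.560000) = 0.533655
  f(a) × f(c) ≥ 0, new interval: [0.560000, 1.110000]
Iteration 2:
  c_2 = (0.560000 + 1.110000)/2 = 0.835000
  f(c_2) = f(0.835000) = -0.026047
  f(a) × f(c) < 0, new interval: [0.560000, 0.835000]

After 2 iteration(s), the approximation is c_2 = 0.835000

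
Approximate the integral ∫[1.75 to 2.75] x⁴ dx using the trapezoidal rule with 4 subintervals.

f(x) = x⁴
a = 1.75, b = 2.75, n = 4
h = (b - a)/n = 0.250000

Trapezoidal rule: (h/2)[f(x₀) + 2f(x₁) + 2f(x₂) + ... + f(xₙ)]

x_0 = 1.7500, f(x_0) = 9.378906, coefficient = 1
x_1 = 2.0000, f(x_1) = 16.000000, coefficient = 2
x_2 = 2.2500, f(x_2) = 25.628906, coefficient = 2
x_3 = 2.5000, f(x_3) = 39.062500, coefficient = 2
x_4 = 2.7500, f(x_4) = 57.191406, coefficient = 1

I ≈ (0.250000/2) × 227.953125 = 28.494141
Exact value: 28.172656
Error: 0.321484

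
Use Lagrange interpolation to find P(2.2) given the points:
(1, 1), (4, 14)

Lagrange interpolation formula:
P(x) = Σ yᵢ × Lᵢ(x)
where Lᵢ(x) = Π_{j≠i} (x - xⱼ)/(xᵢ - xⱼ)

L_0(2.2) = (2.2 - 4)/(1 - 4) = 0.600000
L_1(2.2) = (2.2 - 1)/(4 - 1) = 0.400000

P(2.2) = 1×L_0(2.2) + 14×L_1(2.2)
P(2.2) = 6.200000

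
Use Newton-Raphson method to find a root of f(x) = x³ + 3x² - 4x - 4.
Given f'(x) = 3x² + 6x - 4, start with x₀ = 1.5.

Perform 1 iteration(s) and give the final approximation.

f(x) = x³ + 3x² - 4x - 4
f'(x) = 3x² + 6x - 4
x₀ = 1.5

Newton-Raphson formula: x_{n+1} = x_n - f(x_n)/f'(x_n)

Iteration 1:
  f(1.500000) = 0.125000
  f'(1.500000) = 11.750000
  x_1 = 1.500000 - 0.125000/11.750000 = 1.489362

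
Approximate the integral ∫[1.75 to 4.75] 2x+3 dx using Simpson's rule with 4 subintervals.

f(x) = 2x+3
a = 1.75, b = 4.75, n = 4
h = (b - a)/n = 0.750000

Simpson's rule: (h/3)[f(x₀) + 4f(x₁) + 2f(x₂) + ... + f(xₙ)]

x_0 = 1.7500, f(x_0) = 6.500000, coefficient = 1
x_1 = 2.5000, f(x_1) = 8.000000, coefficient = 4
x_2 = 3.2500, f(x_2) = 9.500000, coefficient = 2
x_3 = 4.0000, f(x_3) = 11.000000, coefficient = 4
x_4 = 4.7500, f(x_4) = 12.500000, coefficient = 1

I ≈ (0.750000/3) × 114.000000 = 28.500000
Exact value: 28.500000
Error: 0.000000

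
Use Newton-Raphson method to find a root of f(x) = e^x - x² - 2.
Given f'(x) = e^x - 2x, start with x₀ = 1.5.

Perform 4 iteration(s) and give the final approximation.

f(x) = e^x - x² - 2
f'(x) = e^x - 2x
x₀ = 1.5

Newton-Raphson formula: x_{n+1} = x_n - f(x_n)/f'(x_n)

Iteration 1:
  f(1.500000) = 0.231689
  f'(1.500000) = 1.481689
  x_1 = 1.500000 - 0.231689/1.481689 = 1.343632
Iteration 2:
  f(1.343632) = 0.027592
  f'(1.343632) = 1.145675
  x_2 = 1.343632 - 0.027592/1.145675 = 1.319548
Iteration 3:
  f(1.319548) = 0.000523
  f'(1.319548) = 1.102634
  x_3 = 1.319548 - 0.000523/1.102634 = 1.319074
Iteration 4:
  f(1.319074) = 0.000000
  f'(1.319074) = 1.101808
  x_4 = 1.319074 - 0.000000/1.101808 = 1.319074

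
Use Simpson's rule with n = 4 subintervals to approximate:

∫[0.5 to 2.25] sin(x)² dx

f(x) = sin(x)²
a = 0.5, b = 2.25, n = 4
h = (b - a)/n = 0.437500

Simpson's rule: (h/3)[f(x₀) + 4f(x₁) + 2f(x₂) + ... + f(xₙ)]

x_0 = 0.5000, f(x_0) = 0.229849, coefficient = 1
x_1 = 0.9375, f(x_1) = 0.649767, coefficient = 4
x_2 = 1.3750, f(x_2) = 0.962151, coefficient = 2
x_3 = 1.8125, f(x_3) = 0.942708, coefficient = 4
x_4 = 2.2500, f(x_4) = 0.605398, coefficient = 1

I ≈ (0.437500/3) × 9.129449 = 1.331378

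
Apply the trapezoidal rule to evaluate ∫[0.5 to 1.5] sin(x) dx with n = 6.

f(x) = sin(x)
a = 0.5, b = 1.5, n = 6
h = (b - a)/n = 0.166667

Trapezoidal rule: (h/2)[f(x₀) + 2f(x₁) + 2f(x₂) + ... + f(xₙ)]

x_0 = 0.5000, f(x_0) = 0.479426, coefficient = 1
x_1 = 0.6667, f(x_1) = 0.618370, coefficient = 2
x_2 = 0.8333, f(x_2) = 0.740177, coefficient = 2
x_3 = 1.0000, f(x_3) = 0.841471, coefficient = 2
x_4 = 1.1667, f(x_4) = 0.919445, coefficient = 2
x_5 = 1.3333, f(x_5) = 0.971938, coefficient = 2
x_6 = 1.5000, f(x_6) = 0.997495, coefficient = 1

I ≈ (0.166667/2) × 9.659722 = 0.804977
Exact value: 0.806845
Error: 0.001869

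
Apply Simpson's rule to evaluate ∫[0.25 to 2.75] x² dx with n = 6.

f(x) = x²
a = 0.25, b = 2.75, n = 6
h = (b - a)/n = 0.416667

Simpson's rule: (h/3)[f(x₀) + 4f(x₁) + 2f(x₂) + ... + f(xₙ)]

x_0 = 0.2500, f(x_0) = 0.062500, coefficient = 1
x_1 = 0.6667, f(x_1) = 0.444444, coefficient = 4
x_2 = 1.0833, f(x_2) = 1.173611, coefficient = 2
x_3 = 1.5000, f(x_3) = 2.250000, coefficient = 4
x_4 = 1.9167, f(x_4) = 3.673611, coefficient = 2
x_5 = 2.3333, f(x_5) = 5.444444, coefficient = 4
x_6 = 2.7500, f(x_6) = 7.562500, coefficient = 1

I ≈ (0.416667/3) × 49.875000 = 6.927083
Exact value: 6.927083
Error: 0.000000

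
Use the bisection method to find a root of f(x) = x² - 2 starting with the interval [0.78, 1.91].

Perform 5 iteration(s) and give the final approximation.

f(x) = x² - 2
Initial interval: [0.78, 1.91]

Iteration 1:
  c_1 = (0.780000 + 1.910000)/2 = 1.345000
  f(c_1) = f(1.345000) = -0.190975
  f(a) × f(c) ≥ 0, new interval: [1.345000, 1.910000]
Iteration 2:
  c_2 = (1.345000 + 1.910000)/2 = 1.627500
  f(c_2) = f(1.627500) = 0.648756
  f(a) × f(c) < 0, new interval: [1.345000, 1.627500]
Iteration 3:
  c_3 = (1.345000 + 1.627500)/2 = 1.486250
  f(c_3) = f(1.486250) = 0.208939
  f(a) × f(c) < 0, new interval: [1.345000, 1.486250]
Iteration 4:
  c_4 = (1.345000 + 1.486250)/2 = 1.415625
  f(c_4) = f(1.415625) = 0.003994
  f(a) × f(c) < 0, new interval: [1.345000, 1.415625]
Iteration 5:
  c_5 = (1.345000 + 1.415625)/2 = 1.380313
  f(c_5) = f(1.380313) = -0.094737
  f(a) × f(c) ≥ 0, new interval: [1.380313, 1.415625]

After 5 iteration(s), the approximation is c_5 = 1.380313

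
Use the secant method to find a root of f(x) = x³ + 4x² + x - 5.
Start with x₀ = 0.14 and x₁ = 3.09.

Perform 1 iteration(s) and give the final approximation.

f(x) = x³ + 4x² + x - 5
x₀ = 0.14, x₁ = 3.09

Secant formula: x_{n+1} = x_n - f(x_n)(x_n - x_{n-1})/(f(x_n) - f(x_{n-1}))

Iteration 1:
  f(0.140000) = -4.778856
  f(3.090000) = 65.786029
  x_2 = 3.090000 - 65.786029×(3.090000 - 0.140000)/(65.786029 - (-4.778856))
       = 0.339782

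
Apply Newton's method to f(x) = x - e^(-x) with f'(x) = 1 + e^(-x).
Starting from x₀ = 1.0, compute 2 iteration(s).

f(x) = x - e^(-x)
f'(x) = 1 + e^(-x)
x₀ = 1.0

Newton-Raphson formula: x_{n+1} = x_n - f(x_n)/f'(x_n)

Iteration 1:
  f(1.000000) = 0.632121
  f'(1.000000) = 1.367879
  x_1 = 1.000000 - 0.632121/1.367879 = 0.537883
Iteration 2:
  f(0.537883) = -0.046100
  f'(0.537883) = 1.583983
  x_2 = 0.537883 - (-0.046100)/1.583983 = 0.566987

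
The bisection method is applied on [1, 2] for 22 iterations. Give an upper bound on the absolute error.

Bisection error bound: |error| ≤ (b-a)/2^n
|error| ≤ (2 - 1)/2^22 = 1/2^22
|error| ≤ 0.0000002384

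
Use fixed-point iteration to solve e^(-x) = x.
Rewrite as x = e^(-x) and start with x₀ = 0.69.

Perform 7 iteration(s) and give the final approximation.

Equation: e^(-x) = x
Fixed-point form: x = e^(-x)
x₀ = 0.69

x_1 = g(0.690000) = 0.501576
x_2 = g(0.501576) = 0.605575
x_3 = g(0.605575) = 0.545760
x_4 = g(0.545760) = 0.579401
x_5 = g(0.579401) = 0.560234
x_6 = g(0.560234) = 0.571076
x_7 = g(0.571076) = 0.564918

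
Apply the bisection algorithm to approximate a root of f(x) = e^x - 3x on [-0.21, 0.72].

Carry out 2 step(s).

f(x) = e^x - 3x
Initial interval: [-0.21, 0.72]

Iteration 1:
  c_1 = (-0.210000 + 0.720000)/2 = 0.255000
  f(c_1) = f(0.255000) = 0.525462
  f(a) × f(c) ≥ 0, new interval: [0.255000, 0.720000]
Iteration 2:
  c_2 = (0.255000 + 0.720000)/2 = 0.487500
  f(c_2) = f(0.487500) = 0.165741
  f(a) × f(c) ≥ 0, new interval: [0.487500, 0.720000]

After 2 iteration(s), the approximation is c_2 = 0.487500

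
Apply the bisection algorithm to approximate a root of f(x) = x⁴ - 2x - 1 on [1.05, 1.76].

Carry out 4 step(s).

f(x) = x⁴ - 2x - 1
Initial interval: [1.05, 1.76]

Iteration 1:
  c_1 = (1.050000 + 1.760000)/2 = 1.405000
  f(c_1) = f(1.405000) = 0.086775
  f(a) × f(c) < 0, new interval: [1.050000, 1.405000]
Iteration 2:
  c_2 = (1.050000 + 1.405000)/2 = 1.227500
  f(c_2) = f(1.227500) = -1.184686
  f(a) × f(c) ≥ 0, new interval: [1.227500, 1.405000]
Iteration 3:
  c_3 = (1.227500 + 1.405000)/2 = 1.316250
  f(c_3) = f(1.316250) = -0.630895
  f(a) × f(c) ≥ 0, new interval: [1.316250, 1.405000]
Iteration 4:
  c_4 = (1.316250 + 1.405000)/2 = 1.360625
  f(c_4) = f(1.360625) = -0.293937
  f(a) × f(c) ≥ 0, new interval: [1.360625, 1.405000]

After 4 iteration(s), the approximation is c_4 = 1.360625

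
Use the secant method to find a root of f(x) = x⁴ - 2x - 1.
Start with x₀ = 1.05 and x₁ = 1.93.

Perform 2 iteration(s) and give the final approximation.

f(x) = x⁴ - 2x - 1
x₀ = 1.05, x₁ = 1.93

Secant formula: x_{n+1} = x_n - f(x_n)(x_n - x_{n-1})/(f(x_n) - f(x_{n-1}))

Iteration 1:
  f(1.050000) = -1.884494
  f(1.930000) = 9.014880
  x_2 = 1.930000 - 9.014880×(1.930000 - 1.050000)/(9.014880 - (-1.884494))
       = 1.202151
Iteration 2:
  f(1.930000) = 9.014880
  f(1.202151) = -1.315793
  x_3 = 1.202151 - (-1.315793)×(1.202151 - 1.930000)/(-1.315793 - 9.014880)
       = 1.294856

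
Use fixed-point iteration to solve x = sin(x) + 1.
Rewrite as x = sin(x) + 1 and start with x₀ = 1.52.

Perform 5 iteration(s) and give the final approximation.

Equation: x = sin(x) + 1
Fixed-point form: x = sin(x) + 1
x₀ = 1.52

x_1 = g(1.520000) = 1.998710
x_2 = g(1.998710) = 1.909833
x_3 = g(1.909833) = 1.943075
x_4 = g(1.943075) = 1.931501
x_5 = g(1.931501) = 1.935648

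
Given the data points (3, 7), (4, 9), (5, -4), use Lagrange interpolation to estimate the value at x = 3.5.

Lagrange interpolation formula:
P(x) = Σ yᵢ × Lᵢ(x)
where Lᵢ(x) = Π_{j≠i} (x - xⱼ)/(xᵢ - xⱼ)

L_0(3.5) = (3.5 - 4)/(3 - 4) × (3.5 - 5)/(3 - 5) = 0.375000
L_1(3.5) = (3.5 - 3)/(4 - 3) × (3.5 - 5)/(4 - 5) = 0.750000
L_2(3.5) = (3.5 - 3)/(5 - 3) × (3.5 - 4)/(5 - 4) = -0.125000

P(3.5) = 7×L_0(3.5) + 9×L_1(3.5) + (-4)×L_2(3.5)
P(3.5) = 9.875000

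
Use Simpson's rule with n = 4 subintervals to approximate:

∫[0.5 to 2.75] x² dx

f(x) = x²
a = 0.5, b = 2.75, n = 4
h = (b - a)/n = 0.562500

Simpson's rule: (h/3)[f(x₀) + 4f(x₁) + 2f(x₂) + ... + f(xₙ)]

x_0 = 0.5000, f(x_0) = 0.250000, coefficient = 1
x_1 = 1.0625, f(x_1) = 1.128906, coefficient = 4
x_2 = 1.6250, f(x_2) = 2.640625, coefficient = 2
x_3 = 2.1875, f(x_3) = 4.785156, coefficient = 4
x_4 = 2.7500, f(x_4) = 7.562500, coefficient = 1

I ≈ (0.562500/3) × 36.750000 = 6.890625
Exact value: 6.890625
Error: 0.000000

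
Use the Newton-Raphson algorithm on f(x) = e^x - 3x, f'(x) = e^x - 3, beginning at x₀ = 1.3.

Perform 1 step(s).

f(x) = e^x - 3x
f'(x) = e^x - 3
x₀ = 1.3

Newton-Raphson formula: x_{n+1} = x_n - f(x_n)/f'(x_n)

Iteration 1:
  f(1.300000) = -0.230703
  f'(1.300000) = 0.669297
  x_1 = 1.300000 - (-0.230703)/0.669297 = 1.644695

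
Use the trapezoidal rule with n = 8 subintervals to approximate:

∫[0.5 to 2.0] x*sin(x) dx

f(x) = x*sin(x)
a = 0.5, b = 2.0, n = 8
h = (b - a)/n = 0.187500

Trapezoidal rule: (h/2)[f(x₀) + 2f(x₁) + 2f(x₂) + ... + f(xₙ)]

x_0 = 0.5000, f(x_0) = 0.239713, coefficient = 1
x_1 = 0.6875, f(x_1) = 0.436292, coefficient = 2
x_2 = 0.8750, f(x_2) = 0.671601, coefficient = 2
x_3 = 1.0625, f(x_3) = 0.928173, coefficient = 2
x_4 = 1.2500, f(x_4) = 1.186231, coefficient = 2
x_5 = 1.4375, f(x_5) = 1.424748, coefficient = 2
x_6 = 1.6250, f(x_6) = 1.622613, coefficient = 2
x_7 = 1.8125, f(x_7) = 1.759814, coefficient = 2
x_8 = 2.0000, f(x_8) = 1.818595, coefficient = 1

I ≈ (0.187500/2) × 18.117252 = 1.698492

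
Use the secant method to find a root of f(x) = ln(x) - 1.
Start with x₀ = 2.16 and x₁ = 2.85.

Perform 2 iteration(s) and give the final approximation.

f(x) = ln(x) - 1
x₀ = 2.16, x₁ = 2.85

Secant formula: x_{n+1} = x_n - f(x_n)(x_n - x_{n-1})/(f(x_n) - f(x_{n-1}))

Iteration 1:
  f(2.160000) = -0.229892
  f(2.850000) = 0.047319
  x_2 = 2.850000 - 0.047319×(2.850000 - 2.160000)/(0.047319 - (-0.229892))
       = 2.732219
Iteration 2:
  f(2.850000) = 0.047319
  f(2.732219) = 0.005114
  x_3 = 2.732219 - 0.005114×(2.732219 - 2.850000)/(0.005114 - 0.047319)
       = 2.717947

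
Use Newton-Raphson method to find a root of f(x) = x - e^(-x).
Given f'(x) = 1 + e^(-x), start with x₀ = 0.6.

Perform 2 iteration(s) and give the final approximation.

f(x) = x - e^(-x)
f'(x) = 1 + e^(-x)
x₀ = 0.6

Newton-Raphson formula: x_{n+1} = x_n - f(x_n)/f'(x_n)

Iteration 1:
  f(0.600000) = 0.051188
  f'(0.600000) = 1.548812
  x_1 = 0.600000 - 0.051188/1.548812 = 0.566950
Iteration 2:
  f(0.566950) = -0.000303
  f'(0.566950) = 1.567253
  x_2 = 0.566950 - (-0.000303)/1.567253 = 0.567143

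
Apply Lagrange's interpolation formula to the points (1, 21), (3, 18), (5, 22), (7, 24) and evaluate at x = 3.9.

Lagrange interpolation formula:
P(x) = Σ yᵢ × Lᵢ(x)
where Lᵢ(x) = Π_{j≠i} (x - xⱼ)/(xᵢ - xⱼ)

L_0(3.9) = (3.9 - 3)/(1 - 3) × (3.9 - 5)/(1 - 5) × (3.9 - 7)/(1 - 7) = -0.063938
L_1(3.9) = (3.9 - 1)/(3 - 1) × (3.9 - 5)/(3 - 5) × (3.9 - 7)/(3 - 7) = 0.618062
L_2(3.9) = (3.9 - 1)/(5 - 1) × (3.9 - 3)/(5 - 3) × (3.9 - 7)/(5 - 7) = 0.505687
L_3(3.9) = (3.9 - 1)/(7 - 1) × (3.9 - 3)/(7 - 3) × (3.9 - 5)/(7 - 5) = -0.059812

P(3.9) = 21×L_0(3.9) + 18×L_1(3.9) + 22×L_2(3.9) + 24×L_3(3.9)
P(3.9) = 19.472062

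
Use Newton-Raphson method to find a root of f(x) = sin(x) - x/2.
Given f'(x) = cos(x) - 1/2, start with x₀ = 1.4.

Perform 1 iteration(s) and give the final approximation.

f(x) = sin(x) - x/2
f'(x) = cos(x) - 1/2
x₀ = 1.4

Newton-Raphson formula: x_{n+1} = x_n - f(x_n)/f'(x_n)

Iteration 1:
  f(1.400000) = 0.285450
  f'(1.400000) = -0.330033
  x_1 = 1.400000 - 0.285450/(-0.330033) = 2.264913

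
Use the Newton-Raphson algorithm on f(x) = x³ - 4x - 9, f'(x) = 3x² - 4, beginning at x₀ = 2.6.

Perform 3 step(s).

f(x) = x³ - 4x - 9
f'(x) = 3x² - 4
x₀ = 2.6

Newton-Raphson formula: x_{n+1} = x_n - f(x_n)/f'(x_n)

Iteration 1:
  f(2.600000) = -1.824000
  f'(2.600000) = 16.280000
  x_1 = 2.600000 - (-1.824000)/16.280000 = 2.712039
Iteration 2:
  f(2.712039) = 0.099318
  f'(2.712039) = 18.065472
  x_2 = 2.712039 - 0.099318/18.065472 = 2.706542
Iteration 3:
  f(2.706542) = 0.000246
  f'(2.706542) = 17.976103
  x_3 = 2.706542 - 0.000246/17.976103 = 2.706528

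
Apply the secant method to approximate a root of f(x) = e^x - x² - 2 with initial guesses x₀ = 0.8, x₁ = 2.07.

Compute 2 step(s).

f(x) = e^x - x² - 2
x₀ = 0.8, x₁ = 2.07

Secant formula: x_{n+1} = x_n - f(x_n)(x_n - x_{n-1})/(f(x_n) - f(x_{n-1}))

Iteration 1:
  f(0.800000) = -0.414459
  f(2.070000) = 1.639923
  x_2 = 2.070000 - 1.639923×(2.070000 - 0.800000)/(1.639923 - (-0.414459))
       = 1.056215
Iteration 2:
  f(2.070000) = 1.639923
  f(1.056215) = -0.240124
  x_3 = 1.056215 - (-0.240124)×(1.056215 - 2.070000)/(-0.240124 - 1.639923)
       = 1.185698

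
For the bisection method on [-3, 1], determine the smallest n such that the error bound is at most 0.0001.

We need (b-a)/2^n ≤ 0.0001
(1 - (-3))/2^n ≤ 0.0001
4/2^n ≤ 0.0001
2^n ≥ 40000
n ≥ log₂(40000) = 15.29
n ≥ 16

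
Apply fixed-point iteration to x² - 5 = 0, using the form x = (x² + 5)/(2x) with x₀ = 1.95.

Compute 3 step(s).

Equation: x² - 5 = 0
Fixed-point form: x = (x² + 5)/(2x)
x₀ = 1.95

x_1 = g(1.950000) = 2.257051
x_2 = g(2.257051) = 2.236166
x_3 = g(2.236166) = 2.236068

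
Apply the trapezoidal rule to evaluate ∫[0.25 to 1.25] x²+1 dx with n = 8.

f(x) = x²+1
a = 0.25, b = 1.25, n = 8
h = (b - a)/n = 0.125000

Trapezoidal rule: (h/2)[f(x₀) + 2f(x₁) + 2f(x₂) + ... + f(xₙ)]

x_0 = 0.2500, f(x_0) = 1.062500, coefficient = 1
x_1 = 0.3750, f(x_1) = 1.140625, coefficient = 2
x_2 = 0.5000, f(x_2) = 1.250000, coefficient = 2
x_3 = 0.6250, f(x_3) = 1.390625, coefficient = 2
x_4 = 0.7500, f(x_4) = 1.562500, coefficient = 2
x_5 = 0.8750, f(x_5) = 1.765625, coefficient = 2
x_6 = 1.0000, f(x_6) = 2.000000, coefficient = 2
x_7 = 1.1250, f(x_7) = 2.265625, coefficient = 2
x_8 = 1.2500, f(x_8) = 2.562500, coefficient = 1

I ≈ (0.125000/2) × 26.375000 = 1.648438
Exact value: 1.645833
Error: 0.002604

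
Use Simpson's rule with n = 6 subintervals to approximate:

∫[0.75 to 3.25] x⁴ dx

f(x) = x⁴
a = 0.75, b = 3.25, n = 6
h = (b - a)/n = 0.416667

Simpson's rule: (h/3)[f(x₀) + 4f(x₁) + 2f(x₂) + ... + f(xₙ)]

x_0 = 0.7500, f(x_0) = 0.316406, coefficient = 1
x_1 = 1.1667, f(x_1) = 1.852623, coefficient = 4
x_2 = 1.5833, f(x_2) = 6.284770, coefficient = 2
x_3 = 2.0000, f(x_3) = 16.000000, coefficient = 4
x_4 = 2.4167, f(x_4) = 34.108845, coefficient = 2
x_5 = 2.8333, f(x_5) = 64.445216, coefficient = 4
x_6 = 3.2500, f(x_6) = 111.566406, coefficient = 1

I ≈ (0.416667/3) × 521.861400 = 72.480750
Exact value: 72.470703
Error: 0.010047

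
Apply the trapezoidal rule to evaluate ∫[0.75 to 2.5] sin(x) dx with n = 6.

f(x) = sin(x)
a = 0.75, b = 2.5, n = 6
h = (b - a)/n = 0.291667

Trapezoidal rule: (h/2)[f(x₀) + 2f(x₁) + 2f(x₂) + ... + f(xₙ)]

x_0 = 0.7500, f(x_0) = 0.681639, coefficient = 1
x_1 = 1.0417, f(x_1) = 0.863247, coefficient = 2
x_2 = 1.3333, f(x_2) = 0.971938, coefficient = 2
x_3 = 1.6250, f(x_3) = 0.998531, coefficient = 2
x_4 = 1.9167, f(x_4) = 0.940781, coefficient = 2
x_5 = 2.2083, f(x_5) = 0.803564, coefficient = 2
x_6 = 2.5000, f(x_6) = 0.598472, coefficient = 1

I ≈ (0.291667/2) × 10.436233 = 1.521951
Exact value: 1.532832
Error: 0.010882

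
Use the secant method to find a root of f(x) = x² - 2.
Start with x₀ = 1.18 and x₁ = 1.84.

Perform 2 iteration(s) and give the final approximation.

f(x) = x² - 2
x₀ = 1.18, x₁ = 1.84

Secant formula: x_{n+1} = x_n - f(x_n)(x_n - x_{n-1})/(f(x_n) - f(x_{n-1}))

Iteration 1:
  f(1.180000) = -0.607600
  f(1.840000) = 1.385600
  x_2 = 1.840000 - 1.385600×(1.840000 - 1.180000)/(1.385600 - (-0.607600))
       = 1.381192
Iteration 2:
  f(1.840000) = 1.385600
  f(1.381192) = -0.092309
  x_3 = 1.381192 - (-0.092309)×(1.381192 - 1.840000)/(-0.092309 - 1.385600)
       = 1.409849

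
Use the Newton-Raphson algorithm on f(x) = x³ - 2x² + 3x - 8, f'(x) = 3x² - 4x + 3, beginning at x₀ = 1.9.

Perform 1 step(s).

f(x) = x³ - 2x² + 3x - 8
f'(x) = 3x² - 4x + 3
x₀ = 1.9

Newton-Raphson formula: x_{n+1} = x_n - f(x_n)/f'(x_n)

Iteration 1:
  f(1.900000) = -2.661000
  f'(1.900000) = 6.230000
  x_1 = 1.900000 - (-2.661000)/6.230000 = 2.327127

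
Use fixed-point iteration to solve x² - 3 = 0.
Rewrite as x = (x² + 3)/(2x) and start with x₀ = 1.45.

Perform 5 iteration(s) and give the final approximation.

Equation: x² - 3 = 0
Fixed-point form: x = (x² + 3)/(2x)
x₀ = 1.45

x_1 = g(1.450000) = 1.759483
x_2 = g(1.759483) = 1.732265
x_3 = g(1.732265) = 1.732051
x_4 = g(1.732051) = 1.732051
x_5 = g(1.732051) = 1.732051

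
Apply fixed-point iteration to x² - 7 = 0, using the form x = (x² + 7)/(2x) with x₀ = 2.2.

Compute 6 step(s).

Equation: x² - 7 = 0
Fixed-point form: x = (x² + 7)/(2x)
x₀ = 2.2

x_1 = g(2.200000) = 2.690909
x_2 = g(2.690909) = 2.646130
x_3 = g(2.646130) = 2.645751
x_4 = g(2.645751) = 2.645751
x_5 = g(2.645751) = 2.645751
x_6 = g(2.645751) = 2.645751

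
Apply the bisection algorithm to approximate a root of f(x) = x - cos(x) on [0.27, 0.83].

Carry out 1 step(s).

f(x) = x - cos(x)
Initial interval: [0.27, 0.83]

Iteration 1:
  c_1 = (0.270000 + 0.830000)/2 = 0.550000
  f(c_1) = f(0.550000) = -0.302525
  f(a) × f(c) ≥ 0, new interval: [0.550000, 0.830000]

After 1 iteration(s), the approximation is c_1 = 0.550000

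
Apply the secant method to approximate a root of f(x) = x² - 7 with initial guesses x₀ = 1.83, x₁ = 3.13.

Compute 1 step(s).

f(x) = x² - 7
x₀ = 1.83, x₁ = 3.13

Secant formula: x_{n+1} = x_n - f(x_n)(x_n - x_{n-1})/(f(x_n) - f(x_{n-1}))

Iteration 1:
  f(1.830000) = -3.651100
  f(3.130000) = 2.796900
  x_2 = 3.130000 - 2.796900×(3.130000 - 1.830000)/(2.796900 - (-3.651100))
       = 2.566109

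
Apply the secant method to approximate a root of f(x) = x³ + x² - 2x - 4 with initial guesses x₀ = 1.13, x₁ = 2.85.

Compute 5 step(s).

f(x) = x³ + x² - 2x - 4
x₀ = 1.13, x₁ = 2.85

Secant formula: x_{n+1} = x_n - f(x_n)(x_n - x_{n-1})/(f(x_n) - f(x_{n-1}))

Iteration 1:
  f(1.130000) = -3.540203
  f(2.850000) = 21.571625
  x_2 = 2.850000 - 21.571625×(2.850000 - 1.130000)/(21.571625 - (-3.540203))
       = 1.372481
Iteration 2:
  f(2.850000) = 21.571625
  f(1.372481) = -2.275908
  x_3 = 1.372481 - (-2.275908)×(1.372481 - 2.850000)/(-2.275908 - 21.571625)
       = 1.513489
Iteration 3:
  f(1.372481) = -2.275908
  f(1.513489) = -1.269453
  x_4 = 1.513489 - (-1.269453)×(1.513489 - 1.372481)/(-1.269453 - (-2.275908))
       = 1.691345
Iteration 4:
  f(1.513489) = -1.269453
  f(1.691345) = 0.316298
  x_5 = 1.691345 - 0.316298×(1.691345 - 1.513489)/(0.316298 - (-1.269453))
       = 1.655869
Iteration 5:
  f(1.691345) = 0.316298
  f(1.655869) = -0.029602
  x_6 = 1.655869 - (-0.029602)×(1.655869 - 1.691345)/(-0.029602 - 0.316298)
       = 1.658905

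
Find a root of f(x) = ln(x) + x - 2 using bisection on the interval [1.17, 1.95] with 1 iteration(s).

f(x) = ln(x) + x - 2
Initial interval: [1.17, 1.95]

Iteration 1:
  c_1 = (1.170000 + 1.950000)/2 = 1.560000
  f(c_1) = f(1.560000) = 0.004686
  f(a) × f(c) < 0, new interval: [1.170000, 1.560000]

After 1 iteration(s), the approximation is c_1 = 1.560000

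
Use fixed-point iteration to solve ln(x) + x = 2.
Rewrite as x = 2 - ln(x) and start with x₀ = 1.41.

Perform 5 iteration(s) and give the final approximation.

Equation: ln(x) + x = 2
Fixed-point form: x = 2 - ln(x)
x₀ = 1.41

x_1 = g(1.410000) = 1.656410
x_2 = g(1.656410) = 1.495347
x_3 = g(1.495347) = 1.597642
x_4 = g(1.597642) = 1.531471
x_5 = g(1.531471) = 1.573771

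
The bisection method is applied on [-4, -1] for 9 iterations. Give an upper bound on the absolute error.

Bisection error bound: |error| ≤ (b-a)/2^n
|error| ≤ (-1 - (-4))/2^9 = 3/2^9
|error| ≤ 0.0058593750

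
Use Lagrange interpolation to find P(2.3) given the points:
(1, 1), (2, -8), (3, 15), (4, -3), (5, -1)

Lagrange interpolation formula:
P(x) = Σ yᵢ × Lᵢ(x)
where Lᵢ(x) = Π_{j≠i} (x - xⱼ)/(xᵢ - xⱼ)

L_0(2.3) = (2.3 - 2)/(1 - 2) × (2.3 - 3)/(1 - 3) × (2.3 - 4)/(1 - 4) × (2.3 - 5)/(1 - 5) = -0.040162
L_1(2.3) = (2.3 - 1)/(2 - 1) × (2.3 - 3)/(2 - 3) × (2.3 - 4)/(2 - 4) × (2.3 - 5)/(2 - 5) = 0.696150
L_2(2.3) = (2.3 - 1)/(3 - 1) × (2.3 - 2)/(3 - 2) × (2.3 - 4)/(3 - 4) × (2.3 - 5)/(3 - 5) = 0.447525
L_3(2.3) = (2.3 - 1)/(4 - 1) × (2.3 - 2)/(4 - 2) × (2.3 - 3)/(4 - 3) × (2.3 - 5)/(4 - 5) = -0.122850
L_4(2.3) = (2.3 - 1)/(5 - 1) × (2.3 - 2)/(5 - 2) × (2.3 - 3)/(5 - 3) × (2.3 - 4)/(5 - 4) = 0.019337

P(2.3) = 1×L_0(2.3) + (-8)×L_1(2.3) + 15×L_2(2.3) + (-3)×L_3(2.3) + (-1)×L_4(2.3)
P(2.3) = 1.452725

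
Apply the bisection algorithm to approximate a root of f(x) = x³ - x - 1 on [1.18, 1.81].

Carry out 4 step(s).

f(x) = x³ - x - 1
Initial interval: [1.18, 1.81]

Iteration 1:
  c_1 = (1.180000 + 1.810000)/2 = 1.495000
  f(c_1) = f(1.495000) = 0.846362
  f(a) × f(c) < 0, new interval: [1.180000, 1.495000]
Iteration 2:
  c_2 = (1.180000 + 1.495000)/2 = 1.337500
  f(c_2) = f(1.337500) = 0.055162
  f(a) × f(c) < 0, new interval: [1.180000, 1.337500]
Iteration 3:
  c_3 = (1.180000 + 1.337500)/2 = 1.258750
  f(c_3) = f(1.258750) = -0.264322
  f(a) × f(c) ≥ 0, new interval: [1.258750, 1.337500]
Iteration 4:
  c_4 = (1.258750 + 1.337500)/2 = 1.298125
  f(c_4) = f(1.298125) = -0.110618
  f(a) × f(c) ≥ 0, new interval: [1.298125, 1.337500]

After 4 iteration(s), the approximation is c_4 = 1.298125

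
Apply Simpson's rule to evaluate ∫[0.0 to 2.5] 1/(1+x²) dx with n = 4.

f(x) = 1/(1+x²)
a = 0.0, b = 2.5, n = 4
h = (b - a)/n = 0.625000

Simpson's rule: (h/3)[f(x₀) + 4f(x₁) + 2f(x₂) + ... + f(xₙ)]

x_0 = 0.0000, f(x_0) = 1.000000, coefficient = 1
x_1 = 0.6250, f(x_1) = 0.719101, coefficient = 4
x_2 = 1.2500, f(x_2) = 0.390244, coefficient = 2
x_3 = 1.8750, f(x_3) = 0.221453, coefficient = 4
x_4 = 2.5000, f(x_4) = 0.137931, coefficient = 1

I ≈ (0.625000/3) × 5.680636 = 1.183466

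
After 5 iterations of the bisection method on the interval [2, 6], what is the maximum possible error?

Bisection error bound: |error| ≤ (b-a)/2^n
|error| ≤ (6 - 2)/2^5 = 4/2^5
|error| ≤ 0.1250000000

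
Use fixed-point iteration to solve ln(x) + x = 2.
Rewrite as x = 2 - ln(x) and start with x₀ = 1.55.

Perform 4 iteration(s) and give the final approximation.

Equation: ln(x) + x = 2
Fixed-point form: x = 2 - ln(x)
x₀ = 1.55

x_1 = g(1.550000) = 1.561745
x_2 = g(1.561745) = 1.554196
x_3 = g(1.554196) = 1.559042
x_4 = g(1.559042) = 1.555929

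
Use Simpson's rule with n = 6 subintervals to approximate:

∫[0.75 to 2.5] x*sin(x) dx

f(x) = x*sin(x)
a = 0.75, b = 2.5, n = 6
h = (b - a)/n = 0.291667

Simpson's rule: (h/3)[f(x₀) + 4f(x₁) + 2f(x₂) + ... + f(xₙ)]

x_0 = 0.7500, f(x_0) = 0.511229, coefficient = 1
x_1 = 1.0417, f(x_1) = 0.899215, coefficient = 4
x_2 = 1.3333, f(x_2) = 1.295917, coefficient = 2
x_3 = 1.6250, f(x_3) = 1.622613, coefficient = 4
x_4 = 1.9167, f(x_4) = 1.803163, coefficient = 2
x_5 = 2.2083, f(x_5) = 1.774538, coefficient = 4
x_6 = 2.5000, f(x_6) = 1.496180, coefficient = 1

I ≈ (0.291667/3) × 25.391036 = 2.468573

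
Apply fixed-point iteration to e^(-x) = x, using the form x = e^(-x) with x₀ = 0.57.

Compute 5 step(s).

Equation: e^(-x) = x
Fixed-point form: x = e^(-x)
x₀ = 0.57

x_1 = g(0.570000) = 0.565525
x_2 = g(0.565525) = 0.568062
x_3 = g(0.568062) = 0.566623
x_4 = g(0.566623) = 0.567439
x_5 = g(0.567439) = 0.566976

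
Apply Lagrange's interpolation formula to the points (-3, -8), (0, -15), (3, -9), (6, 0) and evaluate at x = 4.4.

Lagrange interpolation formula:
P(x) = Σ yᵢ × Lᵢ(x)
where Lᵢ(x) = Π_{j≠i} (x - xⱼ)/(xᵢ - xⱼ)

L_0(4.4) = (4.4 - 0)/(-3 - 0) × (4.4 - 3)/(-3 - 3) × (4.4 - 6)/(-3 - 6) = 0.060840
L_1(4.4) = (4.4 - (-3))/(0 - (-3)) × (4.4 - 3)/(0 - 3) × (4.4 - 6)/(0 - 6) = -0.306963
L_2(4.4) = (4.4 - (-3))/(3 - (-3)) × (4.4 - 0)/(3 - 0) × (4.4 - 6)/(3 - 6) = 0.964741
L_3(4.4) = (4.4 - (-3))/(6 - (-3)) × (4.4 - 0)/(6 - 0) × (4.4 - 3)/(6 - 3) = 0.281383

P(4.4) = (-8)×L_0(4.4) + (-15)×L_1(4.4) + (-9)×L_2(4.4) + 0×L_3(4.4)
P(4.4) = -4.564938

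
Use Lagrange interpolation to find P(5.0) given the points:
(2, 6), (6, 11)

Lagrange interpolation formula:
P(x) = Σ yᵢ × Lᵢ(x)
where Lᵢ(x) = Π_{j≠i} (x - xⱼ)/(xᵢ - xⱼ)

L_0(5.0) = (5.0 - 6)/(2 - 6) = 0.250000
L_1(5.0) = (5.0 - 2)/(6 - 2) = 0.750000

P(5.0) = 6×L_0(5.0) + 11×L_1(5.0)
P(5.0) = 9.750000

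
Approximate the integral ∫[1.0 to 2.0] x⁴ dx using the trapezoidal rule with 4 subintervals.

f(x) = x⁴
a = 1.0, b = 2.0, n = 4
h = (b - a)/n = 0.250000

Trapezoidal rule: (h/2)[f(x₀) + 2f(x₁) + 2f(x₂) + ... + f(xₙ)]

x_0 = 1.0000, f(x_0) = 1.000000, coefficient = 1
x_1 = 1.2500, f(x_1) = 2.441406, coefficient = 2
x_2 = 1.5000, f(x_2) = 5.062500, coefficient = 2
x_3 = 1.7500, f(x_3) = 9.378906, coefficient = 2
x_4 = 2.0000, f(x_4) = 16.000000, coefficient = 1

I ≈ (0.250000/2) × 50.765625 = 6.345703
Exact value: 6.200000
Error: 0.145703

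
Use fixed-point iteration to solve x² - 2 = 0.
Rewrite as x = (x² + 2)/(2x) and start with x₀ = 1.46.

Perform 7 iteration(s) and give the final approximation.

Equation: x² - 2 = 0
Fixed-point form: x = (x² + 2)/(2x)
x₀ = 1.46

x_1 = g(1.460000) = 1.414932
x_2 = g(1.414932) = 1.414214
x_3 = g(1.414214) = 1.414214
x_4 = g(1.414214) = 1.414214
x_5 = g(1.414214) = 1.414214
x_6 = g(1.414214) = 1.414214
x_7 = g(1.414214) = 1.414214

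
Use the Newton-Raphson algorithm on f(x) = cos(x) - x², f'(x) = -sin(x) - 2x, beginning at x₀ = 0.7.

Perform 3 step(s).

f(x) = cos(x) - x²
f'(x) = -sin(x) - 2x
x₀ = 0.7

Newton-Raphson formula: x_{n+1} = x_n - f(x_n)/f'(x_n)

Iteration 1:
  f(0.700000) = 0.274842
  f'(0.700000) = -2.044218
  x_1 = 0.700000 - 0.274842/(-2.044218) = 0.834449
Iteration 2:
  f(0.834449) = -0.024718
  f'(0.834449) = -2.409823
  x_2 = 0.834449 - (-0.024718)/(-2.409823) = 0.824191
Iteration 3:
  f(0.824191) = -0.000141
  f'(0.824191) = -2.382382
  x_3 = 0.824191 - (-0.000141)/(-2.382382) = 0.824132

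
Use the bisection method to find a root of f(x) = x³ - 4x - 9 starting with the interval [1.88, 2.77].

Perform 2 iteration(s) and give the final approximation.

f(x) = x³ - 4x - 9
Initial interval: [1.88, 2.77]

Iteration 1:
  c_1 = (1.880000 + 2.770000)/2 = 2.325000
  f(c_1) = f(2.325000) = -5.731922
  f(a) × f(c) ≥ 0, new interval: [2.325000, 2.770000]
Iteration 2:
  c_2 = (2.325000 + 2.770000)/2 = 2.547500
  f(c_2) = f(2.547500) = -2.657346
  f(a) × f(c) ≥ 0, new interval: [2.547500, 2.770000]

After 2 iteration(s), the approximation is c_2 = 2.547500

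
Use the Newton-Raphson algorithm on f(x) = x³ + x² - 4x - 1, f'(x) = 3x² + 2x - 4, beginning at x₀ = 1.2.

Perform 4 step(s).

f(x) = x³ + x² - 4x - 1
f'(x) = 3x² + 2x - 4
x₀ = 1.2

Newton-Raphson formula: x_{n+1} = x_n - f(x_n)/f'(x_n)

Iteration 1:
  f(1.200000) = -2.632000
  f'(1.200000) = 2.720000
  x_1 = 1.200000 - (-2.632000)/2.720000 = 2.167647
Iteration 2:
  f(2.167647) = 5.213215
  f'(2.167647) = 14.431375
  x_2 = 2.167647 - 5.213215/14.431375 = 1.806405
Iteration 3:
  f(1.806405) = 0.931960
  f'(1.806405) = 9.402111
  x_3 = 1.806405 - 0.931960/9.402111 = 1.707283
Iteration 4:
  f(1.707283) = 0.062097
  f'(1.707283) = 8.159010
  x_4 = 1.707283 - 0.062097/8.159010 = 1.699672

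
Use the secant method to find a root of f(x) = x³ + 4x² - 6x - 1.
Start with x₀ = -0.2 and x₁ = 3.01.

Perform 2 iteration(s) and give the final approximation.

f(x) = x³ + 4x² - 6x - 1
x₀ = -0.2, x₁ = 3.01

Secant formula: x_{n+1} = x_n - f(x_n)(x_n - x_{n-1})/(f(x_n) - f(x_{n-1}))

Iteration 1:
  f(-0.200000) = 0.352000
  f(3.010000) = 44.451301
  x_2 = 3.010000 - 44.451301×(3.010000 - (-0.200000))/(44.451301 - 0.352000)
       = -0.225622
Iteration 2:
  f(3.010000) = 44.451301
  f(-0.225622) = 0.545869
  x_3 = -0.225622 - 0.545869×(-0.225622 - 3.010000)/(0.545869 - 44.451301)
       = -0.265850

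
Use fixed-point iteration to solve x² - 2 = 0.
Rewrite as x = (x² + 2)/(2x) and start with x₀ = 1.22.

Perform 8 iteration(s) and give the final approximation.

Equation: x² - 2 = 0
Fixed-point form: x = (x² + 2)/(2x)
x₀ = 1.22

x_1 = g(1.220000) = 1.429672
x_2 = g(1.429672) = 1.414297
x_3 = g(1.414297) = 1.414214
x_4 = g(1.414214) = 1.414214
x_5 = g(1.414214) = 1.414214
x_6 = g(1.414214) = 1.414214
x_7 = g(1.414214) = 1.414214
x_8 = g(1.414214) = 1.414214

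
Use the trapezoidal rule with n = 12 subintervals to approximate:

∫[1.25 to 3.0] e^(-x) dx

f(x) = e^(-x)
a = 1.25, b = 3.0, n = 12
h = (b - a)/n = 0.145833

Trapezoidal rule: (h/2)[f(x₀) + 2f(x₁) + 2f(x₂) + ... + f(xₙ)]

x_0 = 1.2500, f(x_0) = 0.286505, coefficient = 1
x_1 = 1.3958, f(x_1) = 0.247627, coefficient = 2
x_2 = 1.5417, f(x_2) = 0.214024, coefficient = 2
x_3 = 1.6875, f(x_3) = 0.184981, coefficient = 2
x_4 = 1.8333, f(x_4) = 0.159880, coefficient = 2
x_5 = 1.9792, f(x_5) = 0.138184, coefficient = 2
x_6 = 2.1250, f(x_6) = 0.119433, coefficient = 2
x_7 = 2.2708, f(x_7) = 0.103226, coefficient = 2
x_8 = 2.4167, f(x_8) = 0.089219, coefficient = 2
x_9 = 2.5625, f(x_9) = 0.077112, coefficient = 2
x_10 = 2.7083, f(x_10) = 0.066648, coefficient = 2
x_11 = 2.8542, f(x_11) = 0.057604, coefficient = 2
x_12 = 3.0000, f(x_12) = 0.049787, coefficient = 1

I ≈ (0.145833/2) × 3.252166 = 0.237137
Exact value: 0.236718
Error: 0.000419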